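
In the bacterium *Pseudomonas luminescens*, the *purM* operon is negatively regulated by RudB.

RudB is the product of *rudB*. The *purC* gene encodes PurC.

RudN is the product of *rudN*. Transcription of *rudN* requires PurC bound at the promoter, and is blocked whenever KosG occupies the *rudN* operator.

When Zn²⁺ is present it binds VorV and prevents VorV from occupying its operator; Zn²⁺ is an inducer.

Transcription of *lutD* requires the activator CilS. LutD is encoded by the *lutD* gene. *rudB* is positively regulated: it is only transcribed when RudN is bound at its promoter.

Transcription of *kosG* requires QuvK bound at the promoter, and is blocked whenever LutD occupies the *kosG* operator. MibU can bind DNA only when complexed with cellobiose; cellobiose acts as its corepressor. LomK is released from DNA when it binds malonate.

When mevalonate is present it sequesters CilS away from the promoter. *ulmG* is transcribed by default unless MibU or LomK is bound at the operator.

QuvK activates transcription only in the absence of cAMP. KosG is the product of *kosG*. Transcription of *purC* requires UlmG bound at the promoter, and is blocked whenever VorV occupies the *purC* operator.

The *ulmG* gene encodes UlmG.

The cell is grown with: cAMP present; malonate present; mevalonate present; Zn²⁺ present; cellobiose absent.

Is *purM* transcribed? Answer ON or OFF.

OFF

Cellobiose is absent, so MibU is inactive.
Malonate is present, so LomK is inactive.
With no repressor bound, *ulmG* is transcribed.
So UlmG is produced and active.
Zn²⁺ is present, so VorV is inactive.
No repressor is bound and UlmG is active, so *purC* is transcribed.
So PurC is produced and active.
Mevalonate is present, so CilS is inactive.
Required activator CilS is absent, so *lutD* is not transcribed.
So LutD is not produced.
cAMP is present, so QuvK is inactive.
Required activator QuvK is absent, so *kosG* is not transcribed.
So KosG is not produced.
No repressor is bound and PurC is active, so *rudN* is transcribed.
So RudN is produced and active.
No repressor is bound and RudN is active, so *rudB* is transcribed.
So RudB is produced and active.
With repressor RudB bound, *purM* is not transcribed.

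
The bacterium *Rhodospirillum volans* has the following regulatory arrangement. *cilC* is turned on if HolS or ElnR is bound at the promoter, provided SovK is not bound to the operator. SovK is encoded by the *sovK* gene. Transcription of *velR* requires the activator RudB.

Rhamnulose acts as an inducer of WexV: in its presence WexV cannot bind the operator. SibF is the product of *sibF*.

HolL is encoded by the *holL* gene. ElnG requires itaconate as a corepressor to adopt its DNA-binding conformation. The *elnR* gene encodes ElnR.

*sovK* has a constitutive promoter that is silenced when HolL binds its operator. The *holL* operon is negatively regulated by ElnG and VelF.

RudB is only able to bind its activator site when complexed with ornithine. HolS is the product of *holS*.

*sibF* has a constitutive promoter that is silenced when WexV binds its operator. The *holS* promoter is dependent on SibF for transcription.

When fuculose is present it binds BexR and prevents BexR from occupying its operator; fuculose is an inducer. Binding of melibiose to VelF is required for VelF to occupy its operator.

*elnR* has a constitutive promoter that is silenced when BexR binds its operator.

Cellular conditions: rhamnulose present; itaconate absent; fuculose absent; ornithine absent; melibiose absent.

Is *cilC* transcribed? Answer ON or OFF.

Itaconate is absent, so ElnG is inactive.
Melibiose is absent, so VelF is inactive.
With no repressor bound, *holL* is transcribed.
So HolL is produced and active.
With repressor HolL bound, *sovK* is not transcribed.
So SovK is not produced.
Rhamnulose is present, so WexV is inactive.
With no repressor bound, *sibF* is transcribed.
So SibF is produced and active.
No repressor is bound and SibF is active, so *holS* is transcribed.
So HolS is produced and active.
Fuculose is absent, so BexR is active.
With repressor BexR bound, *elnR* is not transcribed.
So ElnR is not produced.
Activator HolS is present, so *cilC* is transcribed.

ON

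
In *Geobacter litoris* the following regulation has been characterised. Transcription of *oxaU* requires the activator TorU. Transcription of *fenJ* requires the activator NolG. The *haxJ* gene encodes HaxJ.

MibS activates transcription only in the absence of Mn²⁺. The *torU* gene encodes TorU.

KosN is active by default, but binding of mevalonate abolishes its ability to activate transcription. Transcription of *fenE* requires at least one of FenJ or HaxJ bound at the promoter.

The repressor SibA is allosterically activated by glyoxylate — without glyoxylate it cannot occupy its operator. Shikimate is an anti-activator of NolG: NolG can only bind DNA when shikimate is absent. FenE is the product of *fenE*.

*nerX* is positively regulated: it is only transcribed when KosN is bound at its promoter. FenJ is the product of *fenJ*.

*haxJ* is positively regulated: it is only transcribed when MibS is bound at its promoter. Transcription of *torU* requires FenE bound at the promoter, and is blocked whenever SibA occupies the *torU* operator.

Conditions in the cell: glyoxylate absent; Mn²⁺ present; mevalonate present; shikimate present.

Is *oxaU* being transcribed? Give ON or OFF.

Shikimate is present, so NolG is inactive.
Required activator NolG is absent, so *fenJ* is not transcribed.
So FenJ is not produced.
Mn²⁺ is present, so MibS is inactive.
Required activator MibS is absent, so *haxJ* is not transcribed.
So HaxJ is not produced.
No activator is available at the *fenE* promoter, so *fenE* is not transcribed.
So FenE is not produced.
Glyoxylate is absent, so SibA is inactive.
Required activator FenE is absent, so *torU* is not transcribed.
So TorU is not produced.
Required activator TorU is absent, so *oxaU* is not transcribed.

OFF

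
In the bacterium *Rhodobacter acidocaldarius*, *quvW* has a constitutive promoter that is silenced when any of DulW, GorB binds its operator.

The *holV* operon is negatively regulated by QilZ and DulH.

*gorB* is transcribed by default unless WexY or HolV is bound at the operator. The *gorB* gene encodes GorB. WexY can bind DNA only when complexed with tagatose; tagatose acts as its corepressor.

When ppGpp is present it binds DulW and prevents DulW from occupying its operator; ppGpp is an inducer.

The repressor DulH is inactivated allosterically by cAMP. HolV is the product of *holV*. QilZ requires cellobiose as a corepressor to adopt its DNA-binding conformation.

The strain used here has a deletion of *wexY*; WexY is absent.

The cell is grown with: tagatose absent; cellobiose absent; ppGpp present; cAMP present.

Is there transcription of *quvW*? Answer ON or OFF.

ON

ppGpp is present, so DulW is inactive.
WexY is non-functional in this strain, so it has no effect.
Cellobiose is absent, so QilZ is inactive.
cAMP is present, so DulH is inactive.
With no repressor bound, *holV* is transcribed.
So HolV is produced and active.
With repressor HolV bound, *gorB* is not transcribed.
So GorB is not produced.
With no repressor bound, *quvW* is transcribed.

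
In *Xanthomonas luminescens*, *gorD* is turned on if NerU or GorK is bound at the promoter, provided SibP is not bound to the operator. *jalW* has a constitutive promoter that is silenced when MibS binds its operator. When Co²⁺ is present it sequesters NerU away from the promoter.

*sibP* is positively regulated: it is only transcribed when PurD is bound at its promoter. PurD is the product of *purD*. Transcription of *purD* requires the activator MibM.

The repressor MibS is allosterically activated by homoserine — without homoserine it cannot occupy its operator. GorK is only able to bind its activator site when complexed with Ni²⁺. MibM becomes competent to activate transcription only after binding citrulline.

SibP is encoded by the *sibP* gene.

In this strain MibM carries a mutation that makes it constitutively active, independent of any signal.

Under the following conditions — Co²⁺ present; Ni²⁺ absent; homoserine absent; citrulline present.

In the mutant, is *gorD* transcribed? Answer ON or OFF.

OFF

Co²⁺ is present, so NerU is inactive.
MibM is constitutively active in this strain.
No repressor is bound and MibM is active, so *purD* is transcribed.
So PurD is produced and active.
No repressor is bound and PurD is active, so *sibP* is transcribed.
So SibP is produced and active.
Ni²⁺ is absent, so GorK is inactive.
With repressor SibP bound, *gorD* is not transcribed.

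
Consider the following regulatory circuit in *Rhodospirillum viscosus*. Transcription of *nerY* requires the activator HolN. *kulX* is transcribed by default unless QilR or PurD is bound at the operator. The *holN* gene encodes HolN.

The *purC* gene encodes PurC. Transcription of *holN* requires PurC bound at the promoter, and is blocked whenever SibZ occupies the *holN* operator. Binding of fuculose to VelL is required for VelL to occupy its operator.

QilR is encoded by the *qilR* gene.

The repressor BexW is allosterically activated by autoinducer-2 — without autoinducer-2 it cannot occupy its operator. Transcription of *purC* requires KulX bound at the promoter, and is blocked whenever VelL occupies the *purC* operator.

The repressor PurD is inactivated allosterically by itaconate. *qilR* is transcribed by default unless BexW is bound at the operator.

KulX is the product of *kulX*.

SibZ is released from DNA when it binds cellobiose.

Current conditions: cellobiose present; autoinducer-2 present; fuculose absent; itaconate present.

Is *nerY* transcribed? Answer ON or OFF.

Autoinducer-2 is present, so BexW is active.
With repressor BexW bound, *qilR* is not transcribed.
So QilR is not produced.
Itaconate is present, so PurD is inactive.
With no repressor bound, *kulX* is transcribed.
So KulX is produced and active.
Fuculose is absent, so VelL is inactive.
No repressor is bound and KulX is active, so *purC* is transcribed.
So PurC is produced and active.
Cellobiose is present, so SibZ is inactive.
No repressor is bound and PurC is active, so *holN* is transcribed.
So HolN is produced and active.
No repressor is bound and HolN is active, so *nerY* is transcribed.

ON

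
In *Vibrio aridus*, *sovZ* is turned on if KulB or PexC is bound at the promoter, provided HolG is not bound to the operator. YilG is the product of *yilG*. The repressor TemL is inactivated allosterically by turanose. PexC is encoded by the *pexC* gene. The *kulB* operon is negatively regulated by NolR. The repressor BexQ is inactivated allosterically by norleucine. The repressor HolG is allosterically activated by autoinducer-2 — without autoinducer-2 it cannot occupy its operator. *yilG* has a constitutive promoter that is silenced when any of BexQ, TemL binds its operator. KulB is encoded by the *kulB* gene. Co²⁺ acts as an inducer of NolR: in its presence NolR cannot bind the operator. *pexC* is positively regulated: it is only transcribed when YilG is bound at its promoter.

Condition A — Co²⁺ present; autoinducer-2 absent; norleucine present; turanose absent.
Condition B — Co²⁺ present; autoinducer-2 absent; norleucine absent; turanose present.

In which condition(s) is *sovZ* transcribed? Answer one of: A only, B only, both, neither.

both

Condition A:
Co²⁺ is present, so NolR is inactive.
With no repressor bound, *kulB* is transcribed.
So KulB is produced and active.
Autoinducer-2 is absent, so HolG is inactive.
Norleucine is present, so BexQ is inactive.
Turanose is absent, so TemL is active.
With repressor TemL bound, *yilG* is not transcribed.
So YilG is not produced.
Required activator YilG is absent, so *pexC* is not transcribed.
So PexC is not produced.
Activator KulB is present, so *sovZ* is transcribed.
→ *sovZ* is ON in A.
Condition B:
Co²⁺ is present, so NolR is inactive.
With no repressor bound, *kulB* is transcribed.
So KulB is produced and active.
Autoinducer-2 is absent, so HolG is inactive.
Norleucine is absent, so BexQ is active.
Turanose is present, so TemL is inactive.
With repressor BexQ bound, *yilG* is not transcribed.
So YilG is not produced.
Required activator YilG is absent, so *pexC* is not transcribed.
So PexC is not produced.
Activator KulB is present, so *sovZ* is transcribed.
→ *sovZ* is ON in B.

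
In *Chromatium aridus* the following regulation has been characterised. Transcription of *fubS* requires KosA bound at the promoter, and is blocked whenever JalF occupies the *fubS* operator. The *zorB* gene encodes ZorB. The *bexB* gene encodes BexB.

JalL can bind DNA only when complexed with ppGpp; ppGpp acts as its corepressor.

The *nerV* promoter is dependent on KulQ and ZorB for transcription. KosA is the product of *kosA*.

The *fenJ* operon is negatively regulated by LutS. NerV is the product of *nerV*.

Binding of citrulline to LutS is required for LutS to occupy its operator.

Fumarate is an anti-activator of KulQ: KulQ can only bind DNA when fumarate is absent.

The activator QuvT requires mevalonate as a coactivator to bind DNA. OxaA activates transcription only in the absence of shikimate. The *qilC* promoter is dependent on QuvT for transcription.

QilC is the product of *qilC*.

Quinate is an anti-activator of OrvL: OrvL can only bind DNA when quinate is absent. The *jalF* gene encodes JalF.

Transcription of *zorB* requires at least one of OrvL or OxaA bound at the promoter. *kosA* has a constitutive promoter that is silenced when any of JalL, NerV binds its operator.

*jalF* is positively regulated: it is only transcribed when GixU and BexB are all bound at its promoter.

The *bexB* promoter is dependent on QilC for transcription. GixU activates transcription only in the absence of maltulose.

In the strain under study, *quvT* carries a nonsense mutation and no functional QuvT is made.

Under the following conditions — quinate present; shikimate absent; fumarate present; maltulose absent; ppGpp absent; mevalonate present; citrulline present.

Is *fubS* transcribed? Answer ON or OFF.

ppGpp is absent, so JalL is inactive.
Fumarate is present, so KulQ is inactive.
Quinate is present, so OrvL is inactive.
Shikimate is absent, so OxaA is active.
Activator OxaA is present, so *zorB* is transcribed.
So ZorB is produced and active.
Required activator KulQ is absent, so *nerV* is not transcribed.
So NerV is not produced.
With no repressor bound, *kosA* is transcribed.
So KosA is produced and active.
Maltulose is absent, so GixU is active.
QuvT is non-functional in this strain, so it has no effect.
Required activator QuvT is absent, so *qilC* is not transcribed.
So QilC is not produced.
Required activator QilC is absent, so *bexB* is not transcribed.
So BexB is not produced.
Required activator BexB is absent, so *jalF* is not transcribed.
So JalF is not produced.
No repressor is bound and KosA is active, so *fubS* is transcribed.

ON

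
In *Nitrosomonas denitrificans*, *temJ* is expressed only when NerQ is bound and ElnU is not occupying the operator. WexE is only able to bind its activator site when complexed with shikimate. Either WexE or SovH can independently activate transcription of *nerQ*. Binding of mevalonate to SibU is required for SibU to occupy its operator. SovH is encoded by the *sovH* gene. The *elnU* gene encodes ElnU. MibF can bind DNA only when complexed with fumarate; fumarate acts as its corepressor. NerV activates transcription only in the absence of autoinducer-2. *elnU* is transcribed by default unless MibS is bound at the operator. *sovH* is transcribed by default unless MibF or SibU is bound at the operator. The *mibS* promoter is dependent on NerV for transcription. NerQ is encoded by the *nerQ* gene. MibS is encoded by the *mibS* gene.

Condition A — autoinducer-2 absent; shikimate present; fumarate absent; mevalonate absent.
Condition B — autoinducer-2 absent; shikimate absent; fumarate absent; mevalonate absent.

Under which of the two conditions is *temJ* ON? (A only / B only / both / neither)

both

Condition A:
Autoinducer-2 is absent, so NerV is active.
No repressor is bound and NerV is active, so *mibS* is transcribed.
So MibS is produced and active.
With repressor MibS bound, *elnU* is not transcribed.
So ElnU is not produced.
Shikimate is present, so WexE is active.
Fumarate is absent, so MibF is inactive.
Mevalonate is absent, so SibU is inactive.
With no repressor bound, *sovH* is transcribed.
So SovH is produced and active.
Activator WexE is present, so *nerQ* is transcribed.
So NerQ is produced and active.
No repressor is bound and NerQ is active, so *temJ* is transcribed.
→ *temJ* is ON in A.
Condition B:
Autoinducer-2 is absent, so NerV is active.
No repressor is bound and NerV is active, so *mibS* is transcribed.
So MibS is produced and active.
With repressor MibS bound, *elnU* is not transcribed.
So ElnU is not produced.
Shikimate is absent, so WexE is inactive.
Fumarate is absent, so MibF is inactive.
Mevalonate is absent, so SibU is inactive.
With no repressor bound, *sovH* is transcribed.
So SovH is produced and active.
Activator SovH is present, so *nerQ* is transcribed.
So NerQ is produced and active.
No repressor is bound and NerQ is active, so *temJ* is transcribed.
→ *temJ* is ON in B.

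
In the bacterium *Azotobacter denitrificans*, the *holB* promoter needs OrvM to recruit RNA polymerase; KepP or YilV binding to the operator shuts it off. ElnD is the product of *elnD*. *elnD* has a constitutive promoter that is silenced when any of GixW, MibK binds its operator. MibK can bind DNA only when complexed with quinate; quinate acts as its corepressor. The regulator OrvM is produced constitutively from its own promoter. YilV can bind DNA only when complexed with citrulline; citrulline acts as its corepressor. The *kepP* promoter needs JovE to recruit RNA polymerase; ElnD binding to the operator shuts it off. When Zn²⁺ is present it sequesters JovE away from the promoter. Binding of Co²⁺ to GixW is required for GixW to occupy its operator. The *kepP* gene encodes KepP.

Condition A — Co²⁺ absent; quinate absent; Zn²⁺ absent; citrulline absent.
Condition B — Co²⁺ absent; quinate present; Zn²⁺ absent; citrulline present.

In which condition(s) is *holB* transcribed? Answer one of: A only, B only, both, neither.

Condition A:
Co²⁺ is absent, so GixW is inactive.
Quinate is absent, so MibK is inactive.
With no repressor bound, *elnD* is transcribed.
So ElnD is produced and active.
Zn²⁺ is absent, so JovE is active.
With repressor ElnD bound, *kepP* is not transcribed.
So KepP is not produced.
Citrulline is absent, so YilV is inactive.
OrvM is produced constitutively and is active.
No repressor is bound and OrvM is active, so *holB* is transcribed.
→ *holB* is ON in A.
Condition B:
Co²⁺ is absent, so GixW is inactive.
Quinate is present, so MibK is active.
With repressor MibK bound, *elnD* is not transcribed.
So ElnD is not produced.
Zn²⁺ is absent, so JovE is active.
No repressor is bound and JovE is active, so *kepP* is transcribed.
So KepP is produced and active.
Citrulline is present, so YilV is active.
OrvM is produced constitutively and is active.
With repressor KepP bound, *holB* is not transcribed.
→ *holB* is OFF in B.

A only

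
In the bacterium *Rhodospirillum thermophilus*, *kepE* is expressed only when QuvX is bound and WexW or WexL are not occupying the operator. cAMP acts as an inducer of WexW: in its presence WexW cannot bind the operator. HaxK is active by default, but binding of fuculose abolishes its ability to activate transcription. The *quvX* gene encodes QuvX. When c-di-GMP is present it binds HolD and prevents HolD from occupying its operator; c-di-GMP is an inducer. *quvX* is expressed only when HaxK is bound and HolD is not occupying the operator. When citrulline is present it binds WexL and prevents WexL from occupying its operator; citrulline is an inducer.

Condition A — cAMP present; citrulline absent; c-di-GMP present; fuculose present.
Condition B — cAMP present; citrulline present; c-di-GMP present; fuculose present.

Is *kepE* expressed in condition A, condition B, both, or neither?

neither

Condition A:
cAMP is present, so WexW is inactive.
Citrulline is absent, so WexL is active.
c-di-GMP is present, so HolD is inactive.
Fuculose is present, so HaxK is inactive.
Required activator HaxK is absent, so *quvX* is not transcribed.
So QuvX is not produced.
With repressor WexL bound, *kepE* is not transcribed.
→ *kepE* is OFF in A.
Condition B:
cAMP is present, so WexW is inactive.
Citrulline is present, so WexL is inactive.
c-di-GMP is present, so HolD is inactive.
Fuculose is present, so HaxK is inactive.
Required activator HaxK is absent, so *quvX* is not transcribed.
So QuvX is not produced.
Required activator QuvX is absent, so *kepE* is not transcribed.
→ *kepE* is OFF in B.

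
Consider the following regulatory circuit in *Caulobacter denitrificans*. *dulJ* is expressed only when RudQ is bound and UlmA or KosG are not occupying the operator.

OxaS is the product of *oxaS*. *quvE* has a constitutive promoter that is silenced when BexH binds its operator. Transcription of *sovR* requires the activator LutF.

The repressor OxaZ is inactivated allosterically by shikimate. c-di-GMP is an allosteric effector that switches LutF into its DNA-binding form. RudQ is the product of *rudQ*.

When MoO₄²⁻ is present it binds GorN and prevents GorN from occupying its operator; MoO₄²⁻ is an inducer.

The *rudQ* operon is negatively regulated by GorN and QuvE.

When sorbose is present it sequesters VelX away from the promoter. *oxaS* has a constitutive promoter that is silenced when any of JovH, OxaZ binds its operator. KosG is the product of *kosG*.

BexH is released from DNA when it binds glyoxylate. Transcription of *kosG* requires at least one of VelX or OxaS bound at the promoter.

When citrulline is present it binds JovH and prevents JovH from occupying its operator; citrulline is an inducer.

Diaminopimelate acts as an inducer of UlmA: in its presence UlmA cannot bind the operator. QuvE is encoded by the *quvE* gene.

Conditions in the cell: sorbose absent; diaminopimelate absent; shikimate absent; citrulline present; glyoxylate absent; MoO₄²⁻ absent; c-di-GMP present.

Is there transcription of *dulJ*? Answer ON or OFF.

OFF

Diaminopimelate is absent, so UlmA is active.
MoO₄²⁻ is absent, so GorN is active.
Glyoxylate is absent, so BexH is active.
With repressor BexH bound, *quvE* is not transcribed.
So QuvE is not produced.
With repressor GorN bound, *rudQ* is not transcribed.
So RudQ is not produced.
Sorbose is absent, so VelX is active.
Citrulline is present, so JovH is inactive.
Shikimate is absent, so OxaZ is active.
With repressor OxaZ bound, *oxaS* is not transcribed.
So OxaS is not produced.
Activator VelX is present, so *kosG* is transcribed.
So KosG is produced and active.
With repressor UlmA bound, *dulJ* is not transcribed.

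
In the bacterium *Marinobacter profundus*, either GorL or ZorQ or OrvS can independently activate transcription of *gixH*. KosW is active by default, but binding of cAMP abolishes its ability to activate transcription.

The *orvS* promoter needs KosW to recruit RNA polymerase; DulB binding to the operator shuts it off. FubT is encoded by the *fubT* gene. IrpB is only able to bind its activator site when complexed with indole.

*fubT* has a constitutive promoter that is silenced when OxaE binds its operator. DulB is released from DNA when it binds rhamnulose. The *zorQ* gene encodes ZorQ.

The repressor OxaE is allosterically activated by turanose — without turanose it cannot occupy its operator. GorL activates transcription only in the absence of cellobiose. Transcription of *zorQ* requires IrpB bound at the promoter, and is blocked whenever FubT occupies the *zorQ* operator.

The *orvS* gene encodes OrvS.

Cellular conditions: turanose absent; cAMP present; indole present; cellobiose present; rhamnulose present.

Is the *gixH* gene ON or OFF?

Cellobiose is present, so GorL is inactive.
Turanose is absent, so OxaE is inactive.
With no repressor bound, *fubT* is transcribed.
So FubT is produced and active.
Indole is present, so IrpB is active.
With repressor FubT bound, *zorQ* is not transcribed.
So ZorQ is not produced.
Rhamnulose is present, so DulB is inactive.
cAMP is present, so KosW is inactive.
Required activator KosW is absent, so *orvS* is not transcribed.
So OrvS is not produced.
No activator is available at the *gixH* promoter, so *gixH* is not transcribed.

OFF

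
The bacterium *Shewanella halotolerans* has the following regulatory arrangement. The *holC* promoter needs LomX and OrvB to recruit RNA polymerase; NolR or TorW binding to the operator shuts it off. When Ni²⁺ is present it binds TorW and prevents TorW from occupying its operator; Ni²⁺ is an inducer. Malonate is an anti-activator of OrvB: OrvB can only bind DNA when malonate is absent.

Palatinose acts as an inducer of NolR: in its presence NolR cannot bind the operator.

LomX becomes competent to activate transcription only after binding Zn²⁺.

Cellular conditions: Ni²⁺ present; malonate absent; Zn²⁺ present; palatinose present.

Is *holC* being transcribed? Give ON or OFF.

Palatinose is present, so NolR is inactive.
Zn²⁺ is present, so LomX is active.
Malonate is absent, so OrvB is active.
Ni²⁺ is present, so TorW is inactive.
No repressor is bound and LomX and OrvB are active, so *holC* is transcribed.

ON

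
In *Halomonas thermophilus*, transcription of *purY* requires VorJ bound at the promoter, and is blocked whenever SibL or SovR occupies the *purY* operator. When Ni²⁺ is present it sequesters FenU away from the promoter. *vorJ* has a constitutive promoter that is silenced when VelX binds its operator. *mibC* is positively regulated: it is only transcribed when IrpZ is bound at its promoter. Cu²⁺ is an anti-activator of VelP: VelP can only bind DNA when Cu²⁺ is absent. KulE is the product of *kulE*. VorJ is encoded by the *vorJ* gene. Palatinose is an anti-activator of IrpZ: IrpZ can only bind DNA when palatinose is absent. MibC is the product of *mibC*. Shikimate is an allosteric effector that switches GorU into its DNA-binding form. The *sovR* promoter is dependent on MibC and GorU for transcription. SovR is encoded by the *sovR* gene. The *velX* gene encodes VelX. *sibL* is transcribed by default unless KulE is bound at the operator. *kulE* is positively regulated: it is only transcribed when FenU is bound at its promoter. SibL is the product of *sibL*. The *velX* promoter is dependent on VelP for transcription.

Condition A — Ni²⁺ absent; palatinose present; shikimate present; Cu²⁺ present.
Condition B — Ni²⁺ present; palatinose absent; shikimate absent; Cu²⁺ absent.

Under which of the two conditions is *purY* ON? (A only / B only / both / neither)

A only

Condition A:
Ni²⁺ is absent, so FenU is active.
No repressor is bound and FenU is active, so *kulE* is transcribed.
So KulE is produced and active.
With repressor KulE bound, *sibL* is not transcribed.
So SibL is not produced.
Palatinose is present, so IrpZ is inactive.
Required activator IrpZ is absent, so *mibC* is not transcribed.
So MibC is not produced.
Shikimate is present, so GorU is active.
Required activator MibC is absent, so *sovR* is not transcribed.
So SovR is not produced.
Cu²⁺ is present, so VelP is inactive.
Required activator VelP is absent, so *velX* is not transcribed.
So VelX is not produced.
With no repressor bound, *vorJ* is transcribed.
So VorJ is produced and active.
No repressor is bound and VorJ is active, so *purY* is transcribed.
→ *purY* is ON in A.
Condition B:
Ni²⁺ is present, so FenU is inactive.
Required activator FenU is absent, so *kulE* is not transcribed.
So KulE is not produced.
With no repressor bound, *sibL* is transcribed.
So SibL is produced and active.
Palatinose is absent, so IrpZ is active.
No repressor is bound and IrpZ is active, so *mibC* is transcribed.
So MibC is produced and active.
Shikimate is absent, so GorU is inactive.
Required activator GorU is absent, so *sovR* is not transcribed.
So SovR is not produced.
Cu²⁺ is absent, so VelP is active.
No repressor is bound and VelP is active, so *velX* is transcribed.
So VelX is produced and active.
With repressor VelX bound, *vorJ* is not transcribed.
So VorJ is not produced.
With repressor SibL bound, *purY* is not transcribed.
→ *purY* is OFF in B.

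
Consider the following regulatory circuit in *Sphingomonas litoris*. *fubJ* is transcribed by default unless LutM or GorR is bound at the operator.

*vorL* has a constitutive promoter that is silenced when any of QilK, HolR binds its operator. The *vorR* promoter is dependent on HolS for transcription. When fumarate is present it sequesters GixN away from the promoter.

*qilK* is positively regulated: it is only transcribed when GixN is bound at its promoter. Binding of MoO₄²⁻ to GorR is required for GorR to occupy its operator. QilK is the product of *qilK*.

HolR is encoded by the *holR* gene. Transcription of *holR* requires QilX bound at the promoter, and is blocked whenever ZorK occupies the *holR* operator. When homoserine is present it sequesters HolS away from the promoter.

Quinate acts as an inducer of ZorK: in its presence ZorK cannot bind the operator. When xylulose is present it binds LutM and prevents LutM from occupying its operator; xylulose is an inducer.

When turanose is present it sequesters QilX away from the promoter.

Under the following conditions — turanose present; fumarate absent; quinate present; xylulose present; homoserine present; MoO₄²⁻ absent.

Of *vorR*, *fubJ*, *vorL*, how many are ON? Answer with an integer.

1

Homoserine is present, so HolS is inactive.
Required activator HolS is absent, so *vorR* is not transcribed.
→ *vorR* is OFF.
Xylulose is present, so LutM is inactive.
MoO₄²⁻ is absent, so GorR is inactive.
With no repressor bound, *fubJ* is transcribed.
→ *fubJ* is ON.
Fumarate is absent, so GixN is active.
No repressor is bound and GixN is active, so *qilK* is transcribed.
So QilK is produced and active.
Turanose is present, so QilX is inactive.
Quinate is present, so ZorK is inactive.
Required activator QilX is absent, so *holR* is not transcribed.
So HolR is not produced.
With repressor QilK bound, *vorL* is not transcribed.
→ *vorL* is OFF.
1 of the 3 genes is transcribed.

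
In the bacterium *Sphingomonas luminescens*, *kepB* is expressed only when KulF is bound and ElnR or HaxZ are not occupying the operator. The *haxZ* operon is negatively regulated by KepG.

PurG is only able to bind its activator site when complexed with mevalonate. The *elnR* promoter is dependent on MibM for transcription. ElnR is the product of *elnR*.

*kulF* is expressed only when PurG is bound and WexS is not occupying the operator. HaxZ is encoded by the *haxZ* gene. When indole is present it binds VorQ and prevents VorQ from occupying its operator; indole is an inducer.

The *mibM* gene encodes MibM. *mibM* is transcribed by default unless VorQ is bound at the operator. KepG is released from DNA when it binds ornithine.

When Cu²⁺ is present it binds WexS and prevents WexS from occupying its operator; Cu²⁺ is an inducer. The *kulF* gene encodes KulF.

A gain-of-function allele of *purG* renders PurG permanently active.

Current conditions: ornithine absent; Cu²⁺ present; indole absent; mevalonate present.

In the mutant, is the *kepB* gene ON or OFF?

PurG is constitutively active in this strain.
Cu²⁺ is present, so WexS is inactive.
No repressor is bound and PurG is active, so *kulF* is transcribed.
So KulF is produced and active.
Indole is absent, so VorQ is active.
With repressor VorQ bound, *mibM* is not transcribed.
So MibM is not produced.
Required activator MibM is absent, so *elnR* is not transcribed.
So ElnR is not produced.
Ornithine is absent, so KepG is active.
With repressor KepG bound, *haxZ* is not transcribed.
So HaxZ is not produced.
No repressor is bound and KulF is active, so *kepB* is transcribed.

ON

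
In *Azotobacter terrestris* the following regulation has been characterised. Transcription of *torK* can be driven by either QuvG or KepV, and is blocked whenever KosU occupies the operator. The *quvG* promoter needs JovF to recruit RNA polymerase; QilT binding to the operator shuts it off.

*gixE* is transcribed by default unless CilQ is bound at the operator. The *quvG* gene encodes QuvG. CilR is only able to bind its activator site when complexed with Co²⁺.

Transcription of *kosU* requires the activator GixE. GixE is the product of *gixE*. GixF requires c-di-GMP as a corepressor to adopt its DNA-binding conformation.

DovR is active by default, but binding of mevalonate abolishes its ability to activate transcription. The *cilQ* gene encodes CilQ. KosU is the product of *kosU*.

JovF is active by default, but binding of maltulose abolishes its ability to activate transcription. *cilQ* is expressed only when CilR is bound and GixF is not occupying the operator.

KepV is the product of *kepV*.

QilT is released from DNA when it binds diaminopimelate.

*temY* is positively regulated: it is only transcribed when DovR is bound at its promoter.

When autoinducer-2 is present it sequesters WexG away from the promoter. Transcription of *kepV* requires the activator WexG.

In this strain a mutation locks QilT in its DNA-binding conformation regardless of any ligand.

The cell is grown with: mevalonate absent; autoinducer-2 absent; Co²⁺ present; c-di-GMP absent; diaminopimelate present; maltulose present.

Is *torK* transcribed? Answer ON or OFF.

Co²⁺ is present, so CilR is active.
c-di-GMP is absent, so GixF is inactive.
No repressor is bound and CilR is active, so *cilQ* is transcribed.
So CilQ is produced and active.
With repressor CilQ bound, *gixE* is not transcribed.
So GixE is not produced.
Required activator GixE is absent, so *kosU* is not transcribed.
So KosU is not produced.
Maltulose is present, so JovF is inactive.
QilT is constitutively active in this strain.
With repressor QilT bound, *quvG* is not transcribed.
So QuvG is not produced.
Autoinducer-2 is absent, so WexG is active.
No repressor is bound and WexG is active, so *kepV* is transcribed.
So KepV is produced and active.
Activator KepV is present, so *torK* is transcribed.

ON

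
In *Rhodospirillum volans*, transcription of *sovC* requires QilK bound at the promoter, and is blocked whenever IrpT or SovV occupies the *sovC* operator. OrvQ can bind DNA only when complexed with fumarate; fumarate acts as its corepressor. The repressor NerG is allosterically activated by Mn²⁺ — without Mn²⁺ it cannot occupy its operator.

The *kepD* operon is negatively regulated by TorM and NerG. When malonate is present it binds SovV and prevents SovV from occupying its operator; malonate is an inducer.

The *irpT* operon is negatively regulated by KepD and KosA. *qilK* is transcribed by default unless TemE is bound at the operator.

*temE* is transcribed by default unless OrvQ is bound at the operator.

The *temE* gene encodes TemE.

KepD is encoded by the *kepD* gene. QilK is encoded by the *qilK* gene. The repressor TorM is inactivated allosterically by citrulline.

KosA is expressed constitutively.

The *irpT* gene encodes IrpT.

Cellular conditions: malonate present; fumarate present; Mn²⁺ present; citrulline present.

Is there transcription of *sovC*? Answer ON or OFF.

ON

Fumarate is present, so OrvQ is active.
With repressor OrvQ bound, *temE* is not transcribed.
So TemE is not produced.
With no repressor bound, *qilK* is transcribed.
So QilK is produced and active.
Citrulline is present, so TorM is inactive.
Mn²⁺ is present, so NerG is active.
With repressor NerG bound, *kepD* is not transcribed.
So KepD is not produced.
KosA is produced constitutively and is active.
With repressor KosA bound, *irpT* is not transcribed.
So IrpT is not produced.
Malonate is present, so SovV is inactive.
No repressor is bound and QilK is active, so *sovC* is transcribed.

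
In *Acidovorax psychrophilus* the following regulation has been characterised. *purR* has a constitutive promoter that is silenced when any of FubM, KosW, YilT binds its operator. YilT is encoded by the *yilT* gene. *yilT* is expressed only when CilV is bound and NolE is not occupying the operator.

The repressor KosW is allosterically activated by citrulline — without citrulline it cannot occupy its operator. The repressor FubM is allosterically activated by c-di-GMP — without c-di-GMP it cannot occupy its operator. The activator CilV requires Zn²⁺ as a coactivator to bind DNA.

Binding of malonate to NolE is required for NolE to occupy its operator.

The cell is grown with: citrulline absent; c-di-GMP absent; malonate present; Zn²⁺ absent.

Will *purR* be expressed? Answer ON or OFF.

ON

c-di-GMP is absent, so FubM is inactive.
Citrulline is absent, so KosW is inactive.
Zn²⁺ is absent, so CilV is inactive.
Malonate is present, so NolE is active.
With repressor NolE bound, *yilT* is not transcribed.
So YilT is not produced.
With no repressor bound, *purR* is transcribed.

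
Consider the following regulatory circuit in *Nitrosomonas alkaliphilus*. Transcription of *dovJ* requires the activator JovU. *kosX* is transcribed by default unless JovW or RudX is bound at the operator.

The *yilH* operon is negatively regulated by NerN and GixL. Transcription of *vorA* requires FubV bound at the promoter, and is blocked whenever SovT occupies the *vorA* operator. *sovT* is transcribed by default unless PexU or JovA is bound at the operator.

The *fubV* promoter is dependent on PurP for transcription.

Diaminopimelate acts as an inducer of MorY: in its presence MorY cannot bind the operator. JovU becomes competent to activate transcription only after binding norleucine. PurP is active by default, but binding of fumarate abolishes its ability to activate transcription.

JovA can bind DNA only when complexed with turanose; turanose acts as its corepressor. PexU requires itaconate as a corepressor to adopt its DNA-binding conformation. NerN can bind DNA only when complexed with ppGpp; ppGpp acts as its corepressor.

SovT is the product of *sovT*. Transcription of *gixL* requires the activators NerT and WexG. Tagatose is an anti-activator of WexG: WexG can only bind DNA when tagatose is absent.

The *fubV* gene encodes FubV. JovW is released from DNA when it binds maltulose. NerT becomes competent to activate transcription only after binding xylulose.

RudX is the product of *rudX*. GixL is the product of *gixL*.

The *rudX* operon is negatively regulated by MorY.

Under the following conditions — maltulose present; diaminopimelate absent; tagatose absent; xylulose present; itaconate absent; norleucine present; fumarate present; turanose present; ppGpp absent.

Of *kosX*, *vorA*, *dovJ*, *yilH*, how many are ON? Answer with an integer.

Maltulose is present, so JovW is inactive.
Diaminopimelate is absent, so MorY is active.
With repressor MorY bound, *rudX* is not transcribed.
So RudX is not produced.
With no repressor bound, *kosX* is transcribed.
→ *kosX* is ON.
Fumarate is present, so PurP is inactive.
Required activator PurP is absent, so *fubV* is not transcribed.
So FubV is not produced.
Itaconate is absent, so PexU is inactive.
Turanose is present, so JovA is active.
With repressor JovA bound, *sovT* is not transcribed.
So SovT is not produced.
Required activator FubV is absent, so *vorA* is not transcribed.
→ *vorA* is OFF.
Norleucine is present, so JovU is active.
No repressor is bound and JovU is active, so *dovJ* is transcribed.
→ *dovJ* is ON.
ppGpp is absent, so NerN is inactive.
Xylulose is present, so NerT is active.
Tagatose is absent, so WexG is active.
No repressor is bound and NerT and WexG are active, so *gixL* is transcribed.
So GixL is produced and active.
With repressor GixL bound, *yilH* is not transcribed.
→ *yilH* is OFF.
2 of the 4 genes are transcribed.

2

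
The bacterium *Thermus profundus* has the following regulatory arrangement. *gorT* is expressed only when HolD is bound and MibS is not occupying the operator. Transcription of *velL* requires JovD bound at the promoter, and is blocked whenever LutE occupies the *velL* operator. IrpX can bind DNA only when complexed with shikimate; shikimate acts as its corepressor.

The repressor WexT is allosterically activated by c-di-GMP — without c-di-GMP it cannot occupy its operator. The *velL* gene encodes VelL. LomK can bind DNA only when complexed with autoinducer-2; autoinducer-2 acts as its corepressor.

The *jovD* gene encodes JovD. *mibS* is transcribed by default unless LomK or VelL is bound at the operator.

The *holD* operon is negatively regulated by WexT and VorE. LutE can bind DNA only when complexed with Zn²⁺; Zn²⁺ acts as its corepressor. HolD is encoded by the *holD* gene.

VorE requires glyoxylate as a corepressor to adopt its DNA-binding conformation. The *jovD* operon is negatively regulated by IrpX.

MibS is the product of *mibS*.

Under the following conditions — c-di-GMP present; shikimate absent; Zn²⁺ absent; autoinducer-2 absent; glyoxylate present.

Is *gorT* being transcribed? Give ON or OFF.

Autoinducer-2 is absent, so LomK is inactive.
Shikimate is absent, so IrpX is inactive.
With no repressor bound, *jovD* is transcribed.
So JovD is produced and active.
Zn²⁺ is absent, so LutE is inactive.
No repressor is bound and JovD is active, so *velL* is transcribed.
So VelL is produced and active.
With repressor VelL bound, *mibS* is not transcribed.
So MibS is not produced.
c-di-GMP is present, so WexT is active.
Glyoxylate is present, so VorE is active.
With repressor WexT bound, *holD* is not transcribed.
So HolD is not produced.
Required activator HolD is absent, so *gorT* is not transcribed.

OFF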